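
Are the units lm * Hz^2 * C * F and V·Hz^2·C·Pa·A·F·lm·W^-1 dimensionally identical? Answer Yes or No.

Left side:
  lm = cd.
  Hz = s⁻¹.
  So Hz² = s⁻².
  C = s·A.
  F = kg⁻¹·m⁻²·s⁴·A².
  Combining: lm·Hz²·C·F = cd · s⁻² · (s·A) · (kg⁻¹·m⁻²·s⁴·A²) = kg⁻¹·m⁻²·s³·A³·cd.
Right side:
  V = kg·m²·s⁻³·A⁻¹.
  Hz = s⁻¹.
  So Hz² = s⁻².
  C = s·A.
  Pa = kg·m⁻¹·s⁻².
  F = kg⁻¹·m⁻²·s⁴·A².
  lm = cd.
  W = kg·m²·s⁻³.
  So W⁻¹ = kg⁻¹·m⁻²·s³.
  Combining: V·Hz²·C·Pa·A·F·lm·W⁻¹ = (kg·m²·s⁻³·A⁻¹) · s⁻² · (s·A) · (kg·m⁻¹·s⁻²) · A · (kg⁻¹·m⁻²·s⁴·A²) · cd · (kg⁻¹·m⁻²·s³) = m⁻³·s·A³·cd.
Left is kg⁻¹·m⁻²·s³·A³·cd; right is m⁻³·s·A³·cd — different.

No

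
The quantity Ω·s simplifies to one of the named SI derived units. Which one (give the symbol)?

Ω = V/A (resistance = voltage per current),
    = kg·m²·s⁻³·A⁻².
Combining: Ω·s = (kg·m²·s⁻³·A⁻²) · s = kg·m²·s⁻²·A⁻².
kg·m²·s⁻²·A⁻² is the base-SI form of the henry.

H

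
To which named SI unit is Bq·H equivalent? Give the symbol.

Ω

Bq = 1/s = s⁻¹ (activity is decays per second).
H = Wb/A (inductance = flux per current),
    = kg·m²·s⁻²·A⁻².
Combining: Bq·H = s⁻¹ · (kg·m²·s⁻²·A⁻²) = kg·m²·s⁻³·A⁻².
kg·m²·s⁻³·A⁻² is the base-SI form of the ohm.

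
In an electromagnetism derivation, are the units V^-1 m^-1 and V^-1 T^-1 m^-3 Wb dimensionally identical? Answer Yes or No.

Left side:
  V = W/A (potential = power per current),
      = kg·m²·s⁻³·A⁻¹.
  So V⁻¹ = kg⁻¹·m⁻²·s³·A.
  Combining: V⁻¹·m⁻¹ = (kg⁻¹·m⁻²·s³·A) · m⁻¹ = kg⁻¹·m⁻³·s³·A.
Right side:
  V = kg·m²·s⁻³·A⁻¹.
  So V⁻¹ = kg⁻¹·m⁻²·s³·A.
  T = kg·s⁻²·A⁻¹.
  So T⁻¹ = kg⁻¹·s²·A.
  Wb = kg·m²·s⁻²·A⁻¹.
  Combining: V⁻¹·T⁻¹·m⁻³·Wb = (kg⁻¹·m⁻²·s³·A) · (kg⁻¹·s²·A) · m⁻³ · (kg·m²·s⁻²·A⁻¹) = kg⁻¹·m⁻³·s³·A.
Both reduce to kg⁻¹·m⁻³·s³·A.

Yes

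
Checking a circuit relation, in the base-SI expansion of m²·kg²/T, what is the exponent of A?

T = Wb/m² (flux density = flux per area),
    = kg·s⁻²·A⁻¹.
So T⁻¹ = kg⁻¹·s²·A.
Combining: m²·T⁻¹·kg² = m² · (kg⁻¹·s²·A) · kg² = kg·m²·s²·A.
The exponent of A is 1.

1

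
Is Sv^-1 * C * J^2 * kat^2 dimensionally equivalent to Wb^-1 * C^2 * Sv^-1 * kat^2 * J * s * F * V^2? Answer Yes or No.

No

Left side:
  Sv = m²·s⁻².
  So Sv⁻¹ = m⁻²·s².
  C = s·A.
  J = kg·m²·s⁻².
  So J² = kg²·m⁴·s⁻⁴.
  kat = s⁻¹·mol.
  So kat² = s⁻²·mol².
  Combining: Sv⁻¹·C·J²·kat² = (m⁻²·s²) · (s·A) · (kg²·m⁴·s⁻⁴) · (s⁻²·mol²) = kg²·m²·s⁻³·A·mol².
Right side:
  Wb = kg·m²·s⁻²·A⁻¹.
  So Wb⁻¹ = kg⁻¹·m⁻²·s²·A.
  C = s·A.
  So C² = s²·A².
  Sv = m²·s⁻².
  So Sv⁻¹ = m⁻²·s².
  kat = s⁻¹·mol.
  So kat² = s⁻²·mol².
  J = kg·m²·s⁻².
  F = kg⁻¹·m⁻²·s⁴·A².
  V = kg·m²·s⁻³·A⁻¹.
  So V² = kg²·m⁴·s⁻⁶·A⁻².
  Combining: Wb⁻¹·C²·Sv⁻¹·kat²·J·s·F·V² = (kg⁻¹·m⁻²·s²·A) · (s²·A²) · (m⁻²·s²) · (s⁻²·mol²) · (kg·m²·s⁻²) · s · (kg⁻¹·m⁻²·s⁴·A²) · (kg²·m⁴·s⁻⁶·A⁻²) = kg·s·A³·mol².
Left is kg²·m²·s⁻³·A·mol²; right is kg·s·A³·mol² — different.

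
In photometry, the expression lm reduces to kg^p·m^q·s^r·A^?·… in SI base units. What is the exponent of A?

lm = cd.
The exponent of A is 0.

0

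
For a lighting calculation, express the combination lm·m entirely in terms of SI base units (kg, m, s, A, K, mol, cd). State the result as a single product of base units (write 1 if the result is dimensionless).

lm = cd·sr = cd (luminous flux; sr is dimensionless).
Combining: lm·m = cd · m = m·cd.

m·cd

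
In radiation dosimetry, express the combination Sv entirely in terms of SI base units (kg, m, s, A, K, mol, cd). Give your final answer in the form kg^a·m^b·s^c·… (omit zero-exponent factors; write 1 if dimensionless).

Sv = m²·s⁻².

m²·s⁻²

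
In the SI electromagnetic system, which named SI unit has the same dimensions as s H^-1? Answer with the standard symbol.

H = kg·m²·s⁻²·A⁻².
So H⁻¹ = kg⁻¹·m⁻²·s²·A².
Combining: s·H⁻¹ = s · (kg⁻¹·m⁻²·s²·A²) = kg⁻¹·m⁻²·s³·A².
kg⁻¹·m⁻²·s³·A² is the base-SI form of the siemens.

S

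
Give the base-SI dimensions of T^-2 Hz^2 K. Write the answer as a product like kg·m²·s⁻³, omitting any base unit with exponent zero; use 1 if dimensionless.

kg⁻²·s²·A²·K

T = Wb/m² (flux density = flux per area),
    = kg·s⁻²·A⁻¹.
So T⁻² = kg⁻²·s⁴·A².
Hz = 1/s = s⁻¹ (frequency is cycles per second).
So Hz² = s⁻².
Combining: T⁻²·Hz²·K = (kg⁻²·s⁴·A²) · s⁻² · K = kg⁻²·s²·A²·K.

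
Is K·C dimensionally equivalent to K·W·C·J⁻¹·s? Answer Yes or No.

Yes

Left side:
  C = A·s = s·A (charge = current × time).
  Combining: K·C = K · (s·A) = s·A·K.
Right side:
  W = J/s (power = energy per time),
      = kg·m²·s⁻³.
  C = A·s = s·A (charge = current × time).
  J = N·m (work = force × distance),
      = kg·m²·s⁻².
  So J⁻¹ = kg⁻¹·m⁻²·s².
  Combining: K·W·C·J⁻¹·s = K · (kg·m²·s⁻³) · (s·A) · (kg⁻¹·m⁻²·s²) · s = s·A·K.
Both reduce to s·A·K.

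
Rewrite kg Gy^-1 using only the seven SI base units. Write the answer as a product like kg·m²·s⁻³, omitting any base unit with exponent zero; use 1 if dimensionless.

kg·m⁻²·s²

Gy = m²·s⁻².
So Gy⁻¹ = m⁻²·s².
Combining: kg·Gy⁻¹ = kg · (m⁻²·s²) = kg·m⁻²·s².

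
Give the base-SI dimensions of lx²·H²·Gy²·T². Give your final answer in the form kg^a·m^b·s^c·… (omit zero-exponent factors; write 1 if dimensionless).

lx = m⁻²·cd.
So lx² = m⁻⁴·cd².
H = kg·m²·s⁻²·A⁻².
So H² = kg²·m⁴·s⁻⁴·A⁻⁴.
Gy = m²·s⁻².
So Gy² = m⁴·s⁻⁴.
T = kg·s⁻²·A⁻¹.
So T² = kg²·s⁻⁴·A⁻².
Combining: lx²·H²·Gy²·T² = (m⁻⁴·cd²) · (kg²·m⁴·s⁻⁴·A⁻⁴) · (m⁴·s⁻⁴) · (kg²·s⁻⁴·A⁻²) = kg⁴·m⁴·s⁻¹²·A⁻⁶·cd².

kg⁴·m⁴·s⁻¹²·A⁻⁶·cd²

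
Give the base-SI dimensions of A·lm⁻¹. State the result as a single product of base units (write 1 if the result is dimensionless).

A·cd⁻¹

lm = cd·sr = cd (luminous flux; sr is dimensionless).
So lm⁻¹ = cd⁻¹.
Combining: A·lm⁻¹ = A · cd⁻¹ = A·cd⁻¹.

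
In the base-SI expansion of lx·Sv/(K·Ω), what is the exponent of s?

lx = lm/m² (illuminance = luminous flux per area),
    = m⁻²·cd.
Ω = V/A (resistance = voltage per current),
    = kg·m²·s⁻³·A⁻².
So Ω⁻¹ = kg⁻¹·m⁻²·s³·A².
Sv = J/kg (equivalent dose = energy per mass),
    = m²·s⁻².
Combining: K⁻¹·lx·Ω⁻¹·Sv = K⁻¹ · (m⁻²·cd) · (kg⁻¹·m⁻²·s³·A²) · (m²·s⁻²) = kg⁻¹·m⁻²·s·A²·K⁻¹·cd.
The exponent of s is 1.

1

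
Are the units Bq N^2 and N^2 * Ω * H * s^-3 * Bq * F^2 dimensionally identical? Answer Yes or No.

Yes

Left side:
  Bq = 1/s = s⁻¹ (activity is decays per second).
  N = kg·m/s² = kg·m·s⁻² (force = mass × acceleration).
  So N² = kg²·m²·s⁻⁴.
  Combining: Bq·N² = s⁻¹ · (kg²·m²·s⁻⁴) = kg²·m²·s⁻⁵.
Right side:
  N = kg·m/s² = kg·m·s⁻² (force = mass × acceleration).
  So N² = kg²·m²·s⁻⁴.
  Ω = V/A (resistance = voltage per current),
      = kg·m²·s⁻³·A⁻².
  H = Wb/A (inductance = flux per current),
      = kg·m²·s⁻²·A⁻².
  Bq = 1/s = s⁻¹ (activity is decays per second).
  F = C/V (capacitance = charge per voltage),
      = A·s/(kg·m²·s⁻³·A⁻¹) (substituting C and V),
      = kg⁻¹·m⁻²·s⁴·A².
  So F² = kg⁻²·m⁻⁴·s⁸·A⁴.
  Combining: N²·Ω·H·s⁻³·Bq·F² = (kg²·m²·s⁻⁴) · (kg·m²·s⁻³·A⁻²) · (kg·m²·s⁻²·A⁻²) · s⁻³ · s⁻¹ · (kg⁻²·m⁻⁴·s⁸·A⁴) = kg²·m²·s⁻⁵.
Both reduce to kg²·m²·s⁻⁵.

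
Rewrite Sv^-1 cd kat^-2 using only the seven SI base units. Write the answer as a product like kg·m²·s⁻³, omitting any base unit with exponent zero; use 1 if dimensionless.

m⁻²·s⁴·mol⁻²·cd

Sv = J/kg (equivalent dose = energy per mass),
    = m²·s⁻².
So Sv⁻¹ = m⁻²·s².
kat = mol/s = s⁻¹·mol (catalytic activity).
So kat⁻² = s²·mol⁻².
Combining: Sv⁻¹·cd·kat⁻² = (m⁻²·s²) · cd · (s²·mol⁻²) = m⁻²·s⁴·mol⁻²·cd.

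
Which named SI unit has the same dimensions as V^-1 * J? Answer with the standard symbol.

C

V = W/A (potential = power per current),
    = kg·m²·s⁻³·A⁻¹.
So V⁻¹ = kg⁻¹·m⁻²·s³·A.
J = N·m (work = force × distance),
    = kg·m²·s⁻².
Combining: V⁻¹·J = (kg⁻¹·m⁻²·s³·A) · (kg·m²·s⁻²) = s·A.
s·A is the base-SI form of the coulomb.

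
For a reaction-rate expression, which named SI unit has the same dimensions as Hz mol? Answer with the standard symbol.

Hz = s⁻¹.
Combining: Hz·mol = s⁻¹ · mol = s⁻¹·mol.
s⁻¹·mol is the base-SI form of the katal.

kat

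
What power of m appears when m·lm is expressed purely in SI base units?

lm = cd.
Combining: m·lm = m · cd = m·cd.
The exponent of m is 1.

1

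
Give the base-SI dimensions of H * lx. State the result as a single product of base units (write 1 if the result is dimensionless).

kg·s⁻²·A⁻²·cd

H = kg·m²·s⁻²·A⁻².
lx = m⁻²·cd.
Combining: H·lx = (kg·m²·s⁻²·A⁻²) · (m⁻²·cd) = kg·s⁻²·A⁻²·cd.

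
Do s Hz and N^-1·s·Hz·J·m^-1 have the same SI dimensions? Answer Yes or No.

Left side:
  Hz = 1/s = s⁻¹ (frequency is cycles per second).
  Combining: s·Hz = s · s⁻¹ = 1.
Right side:
  N = kg·m/s² = kg·m·s⁻² (force = mass × acceleration).
  So N⁻¹ = kg⁻¹·m⁻¹·s².
  Hz = 1/s = s⁻¹ (frequency is cycles per second).
  J = N·m (work = force × distance),
      = kg·m²·s⁻².
  Combining: N⁻¹·s·Hz·J·m⁻¹ = (kg⁻¹·m⁻¹·s²) · s · s⁻¹ · (kg·m²·s⁻²) · m⁻¹ = 1.
Both reduce to 1.

Yes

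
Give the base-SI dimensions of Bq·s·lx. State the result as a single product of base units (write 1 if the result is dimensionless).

Bq = 1/s = s⁻¹ (activity is decays per second).
lx = lm/m² (illuminance = luminous flux per area),
    = m⁻²·cd.
Combining: Bq·s·lx = s⁻¹ · s · (m⁻²·cd) = m⁻²·cd.

m⁻²·cd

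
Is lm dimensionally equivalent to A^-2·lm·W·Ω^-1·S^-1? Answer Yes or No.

Left side:
  lm = cd.
Right side:
  lm = cd.
  W = kg·m²·s⁻³.
  Ω = kg·m²·s⁻³·A⁻².
  So Ω⁻¹ = kg⁻¹·m⁻²·s³·A².
  S = kg⁻¹·m⁻²·s³·A².
  So S⁻¹ = kg·m²·s⁻³·A⁻².
  Combining: A⁻²·lm·W·Ω⁻¹·S⁻¹ = A⁻² · cd · (kg·m²·s⁻³) · (kg⁻¹·m⁻²·s³·A²) · (kg·m²·s⁻³·A⁻²) = kg·m²·s⁻³·A⁻²·cd.
Left is cd; right is kg·m²·s⁻³·A⁻²·cd — different.

No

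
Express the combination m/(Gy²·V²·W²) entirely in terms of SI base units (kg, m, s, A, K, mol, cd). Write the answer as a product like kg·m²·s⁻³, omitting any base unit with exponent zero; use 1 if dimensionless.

kg⁻⁴·m⁻¹¹·s¹⁶·A²

Gy = J/kg (absorbed dose = energy per mass),
    = m²·s⁻².
So Gy⁻² = m⁻⁴·s⁴.
V = W/A (potential = power per current),
    = kg·m²·s⁻³·A⁻¹.
So V⁻² = kg⁻²·m⁻⁴·s⁶·A².
W = J/s (power = energy per time),
    = kg·m²·s⁻³.
So W⁻² = kg⁻²·m⁻⁴·s⁶.
Combining: m·Gy⁻²·V⁻²·W⁻² = m · (m⁻⁴·s⁴) · (kg⁻²·m⁻⁴·s⁶·A²) · (kg⁻²·m⁻⁴·s⁶) = kg⁻⁴·m⁻¹¹·s¹⁶·A².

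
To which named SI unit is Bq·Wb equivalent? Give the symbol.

V

Bq = s⁻¹.
Wb = kg·m²·s⁻²·A⁻¹.
Combining: Bq·Wb = s⁻¹ · (kg·m²·s⁻²·A⁻¹) = kg·m²·s⁻³·A⁻¹.
kg·m²·s⁻³·A⁻¹ is the base-SI form of the volt.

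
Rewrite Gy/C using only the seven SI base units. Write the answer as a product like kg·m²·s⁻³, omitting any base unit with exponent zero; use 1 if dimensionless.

m²·s⁻³·A⁻¹

C = s·A.
So C⁻¹ = s⁻¹·A⁻¹.
Gy = m²·s⁻².
Combining: C⁻¹·Gy = (s⁻¹·A⁻¹) · (m²·s⁻²) = m²·s⁻³·A⁻¹.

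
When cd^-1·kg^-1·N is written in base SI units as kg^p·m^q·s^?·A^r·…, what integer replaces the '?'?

N = kg·m·s⁻².
Combining: cd⁻¹·kg⁻¹·N = cd⁻¹ · kg⁻¹ · (kg·m·s⁻²) = m·s⁻²·cd⁻¹.
The exponent of s is -2.

-2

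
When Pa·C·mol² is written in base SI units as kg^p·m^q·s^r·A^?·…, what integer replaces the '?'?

1

Pa = N/m² (pressure = force per area),
    = kg·m⁻¹·s⁻².
C = A·s = s·A (charge = current × time).
Combining: Pa·C·mol² = (kg·m⁻¹·s⁻²) · (s·A) · mol² = kg·m⁻¹·s⁻¹·A·mol².
The exponent of A is 1.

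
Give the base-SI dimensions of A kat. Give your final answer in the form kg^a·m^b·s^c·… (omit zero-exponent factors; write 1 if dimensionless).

kat = mol/s = s⁻¹·mol (catalytic activity).
Combining: A·kat = A · (s⁻¹·mol) = s⁻¹·A·mol.

s⁻¹·A·mol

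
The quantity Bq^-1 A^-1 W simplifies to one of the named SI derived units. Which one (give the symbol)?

Bq = 1/s = s⁻¹ (activity is decays per second).
So Bq⁻¹ = s.
W = J/s (power = energy per time),
    = kg·m²·s⁻³.
Combining: Bq⁻¹·A⁻¹·W = s · A⁻¹ · (kg·m²·s⁻³) = kg·m²·s⁻²·A⁻¹.
kg·m²·s⁻²·A⁻¹ is the base-SI form of the weber.

Wb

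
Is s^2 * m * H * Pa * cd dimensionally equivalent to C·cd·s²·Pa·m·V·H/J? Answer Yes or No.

Yes

Left side:
  H = Wb/A (inductance = flux per current),
      = kg·m²·s⁻²·A⁻².
  Pa = N/m² (pressure = force per area),
      = kg·m⁻¹·s⁻².
  Combining: s²·m·H·Pa·cd = s² · m · (kg·m²·s⁻²·A⁻²) · (kg·m⁻¹·s⁻²) · cd = kg²·m²·s⁻²·A⁻²·cd.
Right side:
  C = A·s = s·A (charge = current × time).
  J = N·m (work = force × distance),
      = kg·m²·s⁻².
  So J⁻¹ = kg⁻¹·m⁻²·s².
  Pa = N/m² (pressure = force per area),
      = kg·m⁻¹·s⁻².
  V = W/A (potential = power per current),
      = kg·m²·s⁻³·A⁻¹.
  H = Wb/A (inductance = flux per current),
      = kg·m²·s⁻²·A⁻².
  Combining: C·J⁻¹·cd·s²·Pa·m·V·H = (s·A) · (kg⁻¹·m⁻²·s²) · cd · s² · (kg·m⁻¹·s⁻²) · m · (kg·m²·s⁻³·A⁻¹) · (kg·m²·s⁻²·A⁻²) = kg²·m²·s⁻²·A⁻²·cd.
Both reduce to kg²·m²·s⁻²·A⁻²·cd.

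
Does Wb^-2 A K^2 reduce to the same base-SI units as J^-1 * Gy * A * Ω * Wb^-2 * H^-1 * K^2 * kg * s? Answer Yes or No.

Yes

Left side:
  Wb = kg·m²·s⁻²·A⁻¹.
  So Wb⁻² = kg⁻²·m⁻⁴·s⁴·A².
  Combining: Wb⁻²·A·K² = (kg⁻²·m⁻⁴·s⁴·A²) · A · K² = kg⁻²·m⁻⁴·s⁴·A³·K².
Right side:
  J = N·m (work = force × distance),
      = kg·m²·s⁻².
  So J⁻¹ = kg⁻¹·m⁻²·s².
  Gy = J/kg (absorbed dose = energy per mass),
      = m²·s⁻².
  Ω = V/A (resistance = voltage per current),
      = kg·m²·s⁻³·A⁻².
  Wb = V·s (flux: a volt is a weber per second),
      = kg·m²·s⁻²·A⁻¹.
  So Wb⁻² = kg⁻²·m⁻⁴·s⁴·A².
  H = Wb/A (inductance = flux per current),
      = kg·m²·s⁻²·A⁻².
  So H⁻¹ = kg⁻¹·m⁻²·s²·A².
  Combining: J⁻¹·Gy·A·Ω·Wb⁻²·H⁻¹·K²·kg·s = (kg⁻¹·m⁻²·s²) · (m²·s⁻²) · A · (kg·m²·s⁻³·A⁻²) · (kg⁻²·m⁻⁴·s⁴·A²) · (kg⁻¹·m⁻²·s²·A²) · K² · kg · s = kg⁻²·m⁻⁴·s⁴·A³·K².
Both reduce to kg⁻²·m⁻⁴·s⁴·A³·K².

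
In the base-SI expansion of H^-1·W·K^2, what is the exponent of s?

-1

H = Wb/A (inductance = flux per current),
    = kg·m²·s⁻²·A⁻².
So H⁻¹ = kg⁻¹·m⁻²·s²·A².
W = J/s (power = energy per time),
    = kg·m²·s⁻³.
Combining: H⁻¹·W·K² = (kg⁻¹·m⁻²·s²·A²) · (kg·m²·s⁻³) · K² = s⁻¹·A²·K².
The exponent of s is -1.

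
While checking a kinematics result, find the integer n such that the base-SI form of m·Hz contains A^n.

0

Hz = s⁻¹.
Combining: m·Hz = m · s⁻¹ = m·s⁻¹.
The exponent of A is 0.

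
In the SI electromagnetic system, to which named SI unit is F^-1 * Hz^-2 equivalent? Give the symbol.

H

F = kg⁻¹·m⁻²·s⁴·A².
So F⁻¹ = kg·m²·s⁻⁴·A⁻².
Hz = s⁻¹.
So Hz⁻² = s².
Combining: F⁻¹·Hz⁻² = (kg·m²·s⁻⁴·A⁻²) · s² = kg·m²·s⁻²·A⁻².
kg·m²·s⁻²·A⁻² is the base-SI form of the henry.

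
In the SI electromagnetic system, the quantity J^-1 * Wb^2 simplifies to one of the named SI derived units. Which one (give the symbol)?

H

J = N·m (work = force × distance),
    = kg·m²·s⁻².
So J⁻¹ = kg⁻¹·m⁻²·s².
Wb = V·s (flux: a volt is a weber per second),
    = kg·m²·s⁻²·A⁻¹.
So Wb² = kg²·m⁴·s⁻⁴·A⁻².
Combining: J⁻¹·Wb² = (kg⁻¹·m⁻²·s²) · (kg²·m⁴·s⁻⁴·A⁻²) = kg·m²·s⁻²·A⁻².
kg·m²·s⁻²·A⁻² is the base-SI form of the henry.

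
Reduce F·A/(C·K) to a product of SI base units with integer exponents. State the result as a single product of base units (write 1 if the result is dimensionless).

kg⁻¹·m⁻²·s³·A²·K⁻¹

F = C/V (capacitance = charge per voltage),
    = A·s/(kg·m²·s⁻³·A⁻¹) (substituting C and V),
    = kg⁻¹·m⁻²·s⁴·A².
C = A·s = s·A (charge = current × time).
So C⁻¹ = s⁻¹·A⁻¹.
Combining: F·A·C⁻¹·K⁻¹ = (kg⁻¹·m⁻²·s⁴·A²) · A · (s⁻¹·A⁻¹) · K⁻¹ = kg⁻¹·m⁻²·s³·A²·K⁻¹.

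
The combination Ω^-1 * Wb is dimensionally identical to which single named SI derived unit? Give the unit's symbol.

Ω = kg·m²·s⁻³·A⁻².
So Ω⁻¹ = kg⁻¹·m⁻²·s³·A².
Wb = kg·m²·s⁻²·A⁻¹.
Combining: Ω⁻¹·Wb = (kg⁻¹·m⁻²·s³·A²) · (kg·m²·s⁻²·A⁻¹) = s·A.
s·A is the base-SI form of the coulomb.

C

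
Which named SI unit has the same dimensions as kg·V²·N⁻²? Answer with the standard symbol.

H

V = W/A (potential = power per current),
    = kg·m²·s⁻³·A⁻¹.
So V² = kg²·m⁴·s⁻⁶·A⁻².
N = kg·m/s² = kg·m·s⁻² (force = mass × acceleration).
So N⁻² = kg⁻²·m⁻²·s⁴.
Combining: kg·V²·N⁻² = kg · (kg²·m⁴·s⁻⁶·A⁻²) · (kg⁻²·m⁻²·s⁴) = kg·m²·s⁻²·A⁻².
kg·m²·s⁻²·A⁻² is the base-SI form of the henry.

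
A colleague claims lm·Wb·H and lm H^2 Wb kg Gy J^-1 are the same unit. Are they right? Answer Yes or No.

No

Left side:
  lm = cd·sr = cd (luminous flux; sr is dimensionless).
  Wb = V·s (flux: a volt is a weber per second),
      = kg·m²·s⁻²·A⁻¹.
  H = Wb/A (inductance = flux per current),
      = kg·m²·s⁻²·A⁻².
  Combining: lm·Wb·H = cd · (kg·m²·s⁻²·A⁻¹) · (kg·m²·s⁻²·A⁻²) = kg²·m⁴·s⁻⁴·A⁻³·cd.
Right side:
  lm = cd·sr = cd (luminous flux; sr is dimensionless).
  H = Wb/A (inductance = flux per current),
      = kg·m²·s⁻²·A⁻².
  So H² = kg²·m⁴·s⁻⁴·A⁻⁴.
  Wb = V·s (flux: a volt is a weber per second),
      = kg·m²·s⁻²·A⁻¹.
  Gy = J/kg (absorbed dose = energy per mass),
      = m²·s⁻².
  J = N·m (work = force × distance),
      = kg·m²·s⁻².
  So J⁻¹ = kg⁻¹·m⁻²·s².
  Combining: lm·H²·Wb·kg·Gy·J⁻¹ = cd · (kg²·m⁴·s⁻⁴·A⁻⁴) · (kg·m²·s⁻²·A⁻¹) · kg · (m²·s⁻²) · (kg⁻¹·m⁻²·s²) = kg³·m⁶·s⁻⁶·A⁻⁵·cd.
Left is kg²·m⁴·s⁻⁴·A⁻³·cd; right is kg³·m⁶·s⁻⁶·A⁻⁵·cd — different.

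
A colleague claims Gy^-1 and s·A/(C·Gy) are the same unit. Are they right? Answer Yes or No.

Yes

Left side:
  Gy = m²·s⁻².
  So Gy⁻¹ = m⁻²·s².
Right side:
  C = s·A.
  So C⁻¹ = s⁻¹·A⁻¹.
  Gy = m²·s⁻².
  So Gy⁻¹ = m⁻²·s².
  Combining: C⁻¹·Gy⁻¹·s·A = (s⁻¹·A⁻¹) · (m⁻²·s²) · s · A = m⁻²·s².
Both reduce to m⁻²·s².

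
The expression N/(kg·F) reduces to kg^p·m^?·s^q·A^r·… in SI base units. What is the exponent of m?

3

N = kg·m·s⁻².
F = kg⁻¹·m⁻²·s⁴·A².
So F⁻¹ = kg·m²·s⁻⁴·A⁻².
Combining: kg⁻¹·N·F⁻¹ = kg⁻¹ · (kg·m·s⁻²) · (kg·m²·s⁻⁴·A⁻²) = kg·m³·s⁻⁶·A⁻².
The exponent of m is 3.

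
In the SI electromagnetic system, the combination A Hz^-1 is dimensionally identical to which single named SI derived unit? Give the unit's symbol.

Hz = 1/s = s⁻¹ (frequency is cycles per second).
So Hz⁻¹ = s.
Combining: A·Hz⁻¹ = A · s = s·A.
s·A is the base-SI form of the coulomb.

C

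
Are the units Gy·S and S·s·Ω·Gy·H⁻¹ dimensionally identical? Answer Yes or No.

Yes

Left side:
  Gy = m²·s⁻².
  S = kg⁻¹·m⁻²·s³·A².
  Combining: Gy·S = (m²·s⁻²) · (kg⁻¹·m⁻²·s³·A²) = kg⁻¹·s·A².
Right side:
  S = 1/Ω (conductance is reciprocal resistance),
      = kg⁻¹·m⁻²·s³·A².
  Ω = V/A (resistance = voltage per current),
      = kg·m²·s⁻³·A⁻².
  Gy = J/kg (absorbed dose = energy per mass),
      = m²·s⁻².
  H = Wb/A (inductance = flux per current),
      = kg·m²·s⁻²·A⁻².
  So H⁻¹ = kg⁻¹·m⁻²·s²·A².
  Combining: S·s·Ω·Gy·H⁻¹ = (kg⁻¹·m⁻²·s³·A²) · s · (kg·m²·s⁻³·A⁻²) · (m²·s⁻²) · (kg⁻¹·m⁻²·s²·A²) = kg⁻¹·s·A².
Both reduce to kg⁻¹·s·A².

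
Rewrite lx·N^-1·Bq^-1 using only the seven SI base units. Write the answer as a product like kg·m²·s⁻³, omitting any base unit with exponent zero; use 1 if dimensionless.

lx = lm/m² (illuminance = luminous flux per area),
    = m⁻²·cd.
N = kg·m/s² = kg·m·s⁻² (force = mass × acceleration).
So N⁻¹ = kg⁻¹·m⁻¹·s².
Bq = 1/s = s⁻¹ (activity is decays per second).
So Bq⁻¹ = s.
Combining: lx·N⁻¹·Bq⁻¹ = (m⁻²·cd) · (kg⁻¹·m⁻¹·s²) · s = kg⁻¹·m⁻³·s³·cd.

kg⁻¹·m⁻³·s³·cd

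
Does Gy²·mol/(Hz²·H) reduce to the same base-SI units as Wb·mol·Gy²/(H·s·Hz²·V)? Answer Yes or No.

Left side:
  Gy = m²·s⁻².
  So Gy² = m⁴·s⁻⁴.
  Hz = s⁻¹.
  So Hz⁻² = s².
  H = kg·m²·s⁻²·A⁻².
  So H⁻¹ = kg⁻¹·m⁻²·s²·A².
  Combining: Gy²·Hz⁻²·H⁻¹·mol = (m⁴·s⁻⁴) · s² · (kg⁻¹·m⁻²·s²·A²) · mol = kg⁻¹·m²·A²·mol.
Right side:
  Wb = kg·m²·s⁻²·A⁻¹.
  H = kg·m²·s⁻²·A⁻².
  So H⁻¹ = kg⁻¹·m⁻²·s²·A².
  Gy = m²·s⁻².
  So Gy² = m⁴·s⁻⁴.
  Hz = s⁻¹.
  So Hz⁻² = s².
  V = kg·m²·s⁻³·A⁻¹.
  So V⁻¹ = kg⁻¹·m⁻²·s³·A.
  Combining: Wb·H⁻¹·s⁻¹·mol·Gy²·Hz⁻²·V⁻¹ = (kg·m²·s⁻²·A⁻¹) · (kg⁻¹·m⁻²·s²·A²) · s⁻¹ · mol · (m⁴·s⁻⁴) · s² · (kg⁻¹·m⁻²·s³·A) = kg⁻¹·m²·A²·mol.
Both reduce to kg⁻¹·m²·A²·mol.

Yes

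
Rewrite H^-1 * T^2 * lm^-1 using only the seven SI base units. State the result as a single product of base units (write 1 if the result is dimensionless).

H = Wb/A (inductance = flux per current),
    = kg·m²·s⁻²·A⁻².
So H⁻¹ = kg⁻¹·m⁻²·s²·A².
T = Wb/m² (flux density = flux per area),
    = kg·s⁻²·A⁻¹.
So T² = kg²·s⁻⁴·A⁻².
lm = cd·sr = cd (luminous flux; sr is dimensionless).
So lm⁻¹ = cd⁻¹.
Combining: H⁻¹·T²·lm⁻¹ = (kg⁻¹·m⁻²·s²·A²) · (kg²·s⁻⁴·A⁻²) · cd⁻¹ = kg·m⁻²·s⁻²·cd⁻¹.

kg·m⁻²·s⁻²·cd⁻¹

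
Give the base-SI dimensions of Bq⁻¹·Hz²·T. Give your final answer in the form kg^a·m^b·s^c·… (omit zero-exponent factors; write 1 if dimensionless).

kg·s⁻³·A⁻¹

Bq = s⁻¹.
So Bq⁻¹ = s.
Hz = s⁻¹.
So Hz² = s⁻².
T = kg·s⁻²·A⁻¹.
Combining: Bq⁻¹·Hz²·T = s · s⁻² · (kg·s⁻²·A⁻¹) = kg·s⁻³·A⁻¹.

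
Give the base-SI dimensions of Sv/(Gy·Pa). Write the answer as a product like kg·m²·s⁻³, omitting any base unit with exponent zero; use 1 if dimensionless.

Sv = m²·s⁻².
Gy = m²·s⁻².
So Gy⁻¹ = m⁻²·s².
Pa = kg·m⁻¹·s⁻².
So Pa⁻¹ = kg⁻¹·m·s².
Combining: Sv·Gy⁻¹·Pa⁻¹ = (m²·s⁻²) · (m⁻²·s²) · (kg⁻¹·m·s²) = kg⁻¹·m·s².

kg⁻¹·m·s²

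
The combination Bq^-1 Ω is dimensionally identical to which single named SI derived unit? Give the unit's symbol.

Bq = 1/s = s⁻¹ (activity is decays per second).
So Bq⁻¹ = s.
Ω = V/A (resistance = voltage per current),
    = kg·m²·s⁻³·A⁻².
Combining: Bq⁻¹·Ω = s · (kg·m²·s⁻³·A⁻²) = kg·m²·s⁻²·A⁻².
kg·m²·s⁻²·A⁻² is the base-SI form of the henry.

H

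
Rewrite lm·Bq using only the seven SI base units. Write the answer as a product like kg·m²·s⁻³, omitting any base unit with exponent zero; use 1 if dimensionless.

s⁻¹·cd

lm = cd·sr = cd (luminous flux; sr is dimensionless).
Bq = 1/s = s⁻¹ (activity is decays per second).
Combining: lm·Bq = cd · s⁻¹ = s⁻¹·cd.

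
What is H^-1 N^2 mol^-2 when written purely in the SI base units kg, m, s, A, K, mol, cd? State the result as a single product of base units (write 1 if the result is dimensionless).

kg·s⁻²·A²·mol⁻²

H = Wb/A (inductance = flux per current),
    = kg·m²·s⁻²·A⁻².
So H⁻¹ = kg⁻¹·m⁻²·s²·A².
N = kg·m/s² = kg·m·s⁻² (force = mass × acceleration).
So N² = kg²·m²·s⁻⁴.
Combining: H⁻¹·N²·mol⁻² = (kg⁻¹·m⁻²·s²·A²) · (kg²·m²·s⁻⁴) · mol⁻² = kg·s⁻²·A²·mol⁻².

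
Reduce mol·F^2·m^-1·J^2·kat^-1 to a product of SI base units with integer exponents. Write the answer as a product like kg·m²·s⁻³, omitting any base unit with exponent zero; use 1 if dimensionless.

m⁻¹·s⁵·A⁴

F = C/V (capacitance = charge per voltage),
    = A·s/(kg·m²·s⁻³·A⁻¹) (substituting C and V),
    = kg⁻¹·m⁻²·s⁴·A².
So F² = kg⁻²·m⁻⁴·s⁸·A⁴.
J = N·m (work = force × distance),
    = kg·m²·s⁻².
So J² = kg²·m⁴·s⁻⁴.
kat = mol/s = s⁻¹·mol (catalytic activity).
So kat⁻¹ = s·mol⁻¹.
Combining: mol·F²·m⁻¹·J²·kat⁻¹ = mol · (kg⁻²·m⁻⁴·s⁸·A⁴) · m⁻¹ · (kg²·m⁴·s⁻⁴) · (s·mol⁻¹) = m⁻¹·s⁵·A⁴.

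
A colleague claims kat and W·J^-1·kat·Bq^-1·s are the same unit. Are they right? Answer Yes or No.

No

Left side:
  kat = mol/s = s⁻¹·mol (catalytic activity).
Right side:
  W = kg·m²·s⁻³.
  J = kg·m²·s⁻².
  So J⁻¹ = kg⁻¹·m⁻²·s².
  kat = s⁻¹·mol.
  Bq = s⁻¹.
  So Bq⁻¹ = s.
  Combining: W·J⁻¹·kat·Bq⁻¹·s = (kg·m²·s⁻³) · (kg⁻¹·m⁻²·s²) · (s⁻¹·mol) · s · s = mol.
Left is s⁻¹·mol; right is mol — different.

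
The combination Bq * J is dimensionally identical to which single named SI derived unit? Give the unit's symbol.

W

Bq = 1/s = s⁻¹ (activity is decays per second).
J = N·m (work = force × distance),
    = kg·m²·s⁻².
Combining: Bq·J = s⁻¹ · (kg·m²·s⁻²) = kg·m²·s⁻³.
kg·m²·s⁻³ is the base-SI form of the watt.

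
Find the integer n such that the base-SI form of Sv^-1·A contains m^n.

-2

Sv = m²·s⁻².
So Sv⁻¹ = m⁻²·s².
Combining: Sv⁻¹·A = (m⁻²·s²) · A = m⁻²·s²·A.
The exponent of m is -2.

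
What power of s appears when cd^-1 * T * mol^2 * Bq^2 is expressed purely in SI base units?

T = kg·s⁻²·A⁻¹.
Bq = s⁻¹.
So Bq² = s⁻².
Combining: cd⁻¹·T·mol²·Bq² = cd⁻¹ · (kg·s⁻²·A⁻¹) · mol² · s⁻² = kg·s⁻⁴·A⁻¹·mol²·cd⁻¹.
The exponent of s is -4.

-4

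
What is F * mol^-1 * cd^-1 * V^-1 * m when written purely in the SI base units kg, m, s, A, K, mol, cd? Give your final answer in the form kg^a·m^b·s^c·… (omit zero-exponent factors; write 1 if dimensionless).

kg⁻²·m⁻³·s⁷·A³·mol⁻¹·cd⁻¹

F = C/V (capacitance = charge per voltage),
    = A·s/(kg·m²·s⁻³·A⁻¹) (substituting C and V),
    = kg⁻¹·m⁻²·s⁴·A².
V = W/A (potential = power per current),
    = kg·m²·s⁻³·A⁻¹.
So V⁻¹ = kg⁻¹·m⁻²·s³·A.
Combining: F·mol⁻¹·cd⁻¹·V⁻¹·m = (kg⁻¹·m⁻²·s⁴·A²) · mol⁻¹ · cd⁻¹ · (kg⁻¹·m⁻²·s³·A) · m = kg⁻²·m⁻³·s⁷·A³·mol⁻¹·cd⁻¹.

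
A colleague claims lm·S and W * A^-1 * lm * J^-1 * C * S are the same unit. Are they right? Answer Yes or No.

Yes

Left side:
  lm = cd·sr = cd (luminous flux; sr is dimensionless).
  S = 1/Ω (conductance is reciprocal resistance),
      = kg⁻¹·m⁻²·s³·A².
  Combining: lm·S = cd · (kg⁻¹·m⁻²·s³·A²) = kg⁻¹·m⁻²·s³·A²·cd.
Right side:
  W = kg·m²·s⁻³.
  lm = cd.
  J = kg·m²·s⁻².
  So J⁻¹ = kg⁻¹·m⁻²·s².
  C = s·A.
  S = kg⁻¹·m⁻²·s³·A².
  Combining: W·A⁻¹·lm·J⁻¹·C·S = (kg·m²·s⁻³) · A⁻¹ · cd · (kg⁻¹·m⁻²·s²) · (s·A) · (kg⁻¹·m⁻²·s³·A²) = kg⁻¹·m⁻²·s³·A²·cd.
Both reduce to kg⁻¹·m⁻²·s³·A²·cd.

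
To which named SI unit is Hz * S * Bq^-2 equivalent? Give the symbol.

Hz = 1/s = s⁻¹ (frequency is cycles per second).
S = 1/Ω (conductance is reciprocal resistance),
    = kg⁻¹·m⁻²·s³·A².
Bq = 1/s = s⁻¹ (activity is decays per second).
So Bq⁻² = s².
Combining: Hz·S·Bq⁻² = s⁻¹ · (kg⁻¹·m⁻²·s³·A²) · s² = kg⁻¹·m⁻²·s⁴·A².
kg⁻¹·m⁻²·s⁴·A² is the base-SI form of the farad.

F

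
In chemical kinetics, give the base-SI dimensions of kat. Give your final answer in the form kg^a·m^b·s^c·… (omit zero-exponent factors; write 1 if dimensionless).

s⁻¹·mol

kat = s⁻¹·mol.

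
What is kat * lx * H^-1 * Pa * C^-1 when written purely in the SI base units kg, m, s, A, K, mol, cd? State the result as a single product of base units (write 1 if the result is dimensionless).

kat = mol/s = s⁻¹·mol (catalytic activity).
lx = lm/m² (illuminance = luminous flux per area),
    = m⁻²·cd.
H = Wb/A (inductance = flux per current),
    = kg·m²·s⁻²·A⁻².
So H⁻¹ = kg⁻¹·m⁻²·s²·A².
Pa = N/m² (pressure = force per area),
    = kg·m⁻¹·s⁻².
C = A·s = s·A (charge = current × time).
So C⁻¹ = s⁻¹·A⁻¹.
Combining: kat·lx·H⁻¹·Pa·C⁻¹ = (s⁻¹·mol) · (m⁻²·cd) · (kg⁻¹·m⁻²·s²·A²) · (kg·m⁻¹·s⁻²) · (s⁻¹·A⁻¹) = m⁻⁵·s⁻²·A·mol·cd.

m⁻⁵·s⁻²·A·mol·cd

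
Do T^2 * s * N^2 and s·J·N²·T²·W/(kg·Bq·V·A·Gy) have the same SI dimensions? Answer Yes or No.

Left side:
  T = kg·s⁻²·A⁻¹.
  So T² = kg²·s⁻⁴·A⁻².
  N = kg·m·s⁻².
  So N² = kg²·m²·s⁻⁴.
  Combining: T²·s·N² = (kg²·s⁻⁴·A⁻²) · s · (kg²·m²·s⁻⁴) = kg⁴·m²·s⁻⁷·A⁻².
Right side:
  J = kg·m²·s⁻².
  Bq = s⁻¹.
  So Bq⁻¹ = s.
  V = kg·m²·s⁻³·A⁻¹.
  So V⁻¹ = kg⁻¹·m⁻²·s³·A.
  N = kg·m·s⁻².
  So N² = kg²·m²·s⁻⁴.
  T = kg·s⁻²·A⁻¹.
  So T² = kg²·s⁻⁴·A⁻².
  W = kg·m²·s⁻³.
  Gy = m²·s⁻².
  So Gy⁻¹ = m⁻²·s².
  Combining: s·kg⁻¹·J·Bq⁻¹·V⁻¹·N²·A⁻¹·T²·W·Gy⁻¹ = s · kg⁻¹ · (kg·m²·s⁻²) · s · (kg⁻¹·m⁻²·s³·A) · (kg²·m²·s⁻⁴) · A⁻¹ · (kg²·s⁻⁴·A⁻²) · (kg·m²·s⁻³) · (m⁻²·s²) = kg⁴·m²·s⁻⁶·A⁻².
Left is kg⁴·m²·s⁻⁷·A⁻²; right is kg⁴·m²·s⁻⁶·A⁻² — different.

No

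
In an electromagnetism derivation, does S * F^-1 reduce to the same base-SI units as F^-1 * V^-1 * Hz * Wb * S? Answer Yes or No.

Left side:
  S = 1/Ω (conductance is reciprocal resistance),
      = kg⁻¹·m⁻²·s³·A².
  F = C/V (capacitance = charge per voltage),
      = A·s/(kg·m²·s⁻³·A⁻¹) (substituting C and V),
      = kg⁻¹·m⁻²·s⁴·A².
  So F⁻¹ = kg·m²·s⁻⁴·A⁻².
  Combining: S·F⁻¹ = (kg⁻¹·m⁻²·s³·A²) · (kg·m²·s⁻⁴·A⁻²) = s⁻¹.
Right side:
  F = kg⁻¹·m⁻²·s⁴·A².
  So F⁻¹ = kg·m²·s⁻⁴·A⁻².
  V = kg·m²·s⁻³·A⁻¹.
  So V⁻¹ = kg⁻¹·m⁻²·s³·A.
  Hz = s⁻¹.
  Wb = kg·m²·s⁻²·A⁻¹.
  S = kg⁻¹·m⁻²·s³·A².
  Combining: F⁻¹·V⁻¹·Hz·Wb·S = (kg·m²·s⁻⁴·A⁻²) · (kg⁻¹·m⁻²·s³·A) · s⁻¹ · (kg·m²·s⁻²·A⁻¹) · (kg⁻¹·m⁻²·s³·A²) = s⁻¹.
Both reduce to s⁻¹.

Yes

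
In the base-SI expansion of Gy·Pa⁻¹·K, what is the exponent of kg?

-1

Gy = J/kg (absorbed dose = energy per mass),
    = m²·s⁻².
Pa = N/m² (pressure = force per area),
    = kg·m⁻¹·s⁻².
So Pa⁻¹ = kg⁻¹·m·s².
Combining: Gy·Pa⁻¹·K = (m²·s⁻²) · (kg⁻¹·m·s²) · K = kg⁻¹·m³·K.
The exponent of kg is -1.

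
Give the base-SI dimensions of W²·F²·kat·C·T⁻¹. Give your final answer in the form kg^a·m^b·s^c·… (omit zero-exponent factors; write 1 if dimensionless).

W = J/s (power = energy per time),
    = kg·m²·s⁻³.
So W² = kg²·m⁴·s⁻⁶.
F = C/V (capacitance = charge per voltage),
    = A·s/(kg·m²·s⁻³·A⁻¹) (substituting C and V),
    = kg⁻¹·m⁻²·s⁴·A².
So F² = kg⁻²·m⁻⁴·s⁸·A⁴.
kat = mol/s = s⁻¹·mol (catalytic activity).
C = A·s = s·A (charge = current × time).
T = Wb/m² (flux density = flux per area),
    = kg·s⁻²·A⁻¹.
So T⁻¹ = kg⁻¹·s²·A.
Combining: W²·F²·kat·C·T⁻¹ = (kg²·m⁴·s⁻⁶) · (kg⁻²·m⁻⁴·s⁸·A⁴) · (s⁻¹·mol) · (s·A) · (kg⁻¹·s²·A) = kg⁻¹·s⁴·A⁶·mol.

kg⁻¹·s⁴·A⁶·mol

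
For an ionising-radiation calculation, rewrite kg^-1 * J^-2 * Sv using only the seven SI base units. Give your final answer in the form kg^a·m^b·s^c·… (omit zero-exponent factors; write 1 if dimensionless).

J = kg·m²·s⁻².
So J⁻² = kg⁻²·m⁻⁴·s⁴.
Sv = m²·s⁻².
Combining: kg⁻¹·J⁻²·Sv = kg⁻¹ · (kg⁻²·m⁻⁴·s⁴) · (m²·s⁻²) = kg⁻³·m⁻²·s².

kg⁻³·m⁻²·s²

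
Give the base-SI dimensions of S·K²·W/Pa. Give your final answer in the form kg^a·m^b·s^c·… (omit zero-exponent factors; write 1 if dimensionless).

kg⁻¹·m·s²·A²·K²

S = 1/Ω (conductance is reciprocal resistance),
    = kg⁻¹·m⁻²·s³·A².
Pa = N/m² (pressure = force per area),
    = kg·m⁻¹·s⁻².
So Pa⁻¹ = kg⁻¹·m·s².
W = J/s (power = energy per time),
    = kg·m²·s⁻³.
Combining: S·K²·Pa⁻¹·W = (kg⁻¹·m⁻²·s³·A²) · K² · (kg⁻¹·m·s²) · (kg·m²·s⁻³) = kg⁻¹·m·s²·A²·K².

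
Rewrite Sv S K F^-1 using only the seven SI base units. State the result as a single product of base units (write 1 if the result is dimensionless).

m²·s⁻³·K

Sv = m²·s⁻².
S = kg⁻¹·m⁻²·s³·A².
F = kg⁻¹·m⁻²·s⁴·A².
So F⁻¹ = kg·m²·s⁻⁴·A⁻².
Combining: Sv·S·K·F⁻¹ = (m²·s⁻²) · (kg⁻¹·m⁻²·s³·A²) · K · (kg·m²·s⁻⁴·A⁻²) = m²·s⁻³·K.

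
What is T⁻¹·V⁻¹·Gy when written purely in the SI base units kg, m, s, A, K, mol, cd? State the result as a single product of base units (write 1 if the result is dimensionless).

kg⁻²·s³·A²

T = kg·s⁻²·A⁻¹.
So T⁻¹ = kg⁻¹·s²·A.
V = kg·m²·s⁻³·A⁻¹.
So V⁻¹ = kg⁻¹·m⁻²·s³·A.
Gy = m²·s⁻².
Combining: T⁻¹·V⁻¹·Gy = (kg⁻¹·s²·A) · (kg⁻¹·m⁻²·s³·A) · (m²·s⁻²) = kg⁻²·s³·A².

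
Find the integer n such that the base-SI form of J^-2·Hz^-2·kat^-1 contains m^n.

-4

J = N·m (work = force × distance),
    = kg·m²·s⁻².
So J⁻² = kg⁻²·m⁻⁴·s⁴.
Hz = 1/s = s⁻¹ (frequency is cycles per second).
So Hz⁻² = s².
kat = mol/s = s⁻¹·mol (catalytic activity).
So kat⁻¹ = s·mol⁻¹.
Combining: J⁻²·Hz⁻²·kat⁻¹ = (kg⁻²·m⁻⁴·s⁴) · s² · (s·mol⁻¹) = kg⁻²·m⁻⁴·s⁷·mol⁻¹.
The exponent of m is -4.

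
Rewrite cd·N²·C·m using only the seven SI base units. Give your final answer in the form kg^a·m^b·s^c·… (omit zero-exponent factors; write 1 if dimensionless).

kg²·m³·s⁻³·A·cd

N = kg·m·s⁻².
So N² = kg²·m²·s⁻⁴.
C = s·A.
Combining: cd·N²·C·m = cd · (kg²·m²·s⁻⁴) · (s·A) · m = kg²·m³·s⁻³·A·cd.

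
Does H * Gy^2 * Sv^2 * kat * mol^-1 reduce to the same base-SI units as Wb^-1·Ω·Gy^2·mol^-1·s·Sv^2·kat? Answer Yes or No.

Left side:
  H = Wb/A (inductance = flux per current),
      = kg·m²·s⁻²·A⁻².
  Gy = J/kg (absorbed dose = energy per mass),
      = m²·s⁻².
  So Gy² = m⁴·s⁻⁴.
  Sv = J/kg (equivalent dose = energy per mass),
      = m²·s⁻².
  So Sv² = m⁴·s⁻⁴.
  kat = mol/s = s⁻¹·mol (catalytic activity).
  Combining: H·Gy²·Sv²·kat·mol⁻¹ = (kg·m²·s⁻²·A⁻²) · (m⁴·s⁻⁴) · (m⁴·s⁻⁴) · (s⁻¹·mol) · mol⁻¹ = kg·m¹⁰·s⁻¹¹·A⁻².
Right side:
  Wb = kg·m²·s⁻²·A⁻¹.
  So Wb⁻¹ = kg⁻¹·m⁻²·s²·A.
  Ω = kg·m²·s⁻³·A⁻².
  Gy = m²·s⁻².
  So Gy² = m⁴·s⁻⁴.
  Sv = m²·s⁻².
  So Sv² = m⁴·s⁻⁴.
  kat = s⁻¹·mol.
  Combining: Wb⁻¹·Ω·Gy²·mol⁻¹·s·Sv²·kat = (kg⁻¹·m⁻²·s²·A) · (kg·m²·s⁻³·A⁻²) · (m⁴·s⁻⁴) · mol⁻¹ · s · (m⁴·s⁻⁴) · (s⁻¹·mol) = m⁸·s⁻⁹·A⁻¹.
Left is kg·m¹⁰·s⁻¹¹·A⁻²; right is m⁸·s⁻⁹·A⁻¹ — different.

No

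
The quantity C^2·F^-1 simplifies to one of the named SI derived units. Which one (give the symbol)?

J

C = s·A.
So C² = s²·A².
F = kg⁻¹·m⁻²·s⁴·A².
So F⁻¹ = kg·m²·s⁻⁴·A⁻².
Combining: C²·F⁻¹ = (s²·A²) · (kg·m²·s⁻⁴·A⁻²) = kg·m²·s⁻².
kg·m²·s⁻² is the base-SI form of the joule.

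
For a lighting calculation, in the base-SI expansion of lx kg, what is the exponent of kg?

1

lx = lm/m² (illuminance = luminous flux per area),
    = m⁻²·cd.
Combining: lx·kg = (m⁻²·cd) · kg = kg·m⁻²·cd.
The exponent of kg is 1.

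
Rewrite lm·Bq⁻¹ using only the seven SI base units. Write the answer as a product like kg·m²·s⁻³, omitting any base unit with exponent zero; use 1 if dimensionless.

s·cd

lm = cd.
Bq = s⁻¹.
So Bq⁻¹ = s.
Combining: lm·Bq⁻¹ = cd · s = s·cd.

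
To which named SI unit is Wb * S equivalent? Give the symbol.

Wb = V·s (flux: a volt is a weber per second),
    = kg·m²·s⁻²·A⁻¹.
S = 1/Ω (conductance is reciprocal resistance),
    = kg⁻¹·m⁻²·s³·A².
Combining: Wb·S = (kg·m²·s⁻²·A⁻¹) · (kg⁻¹·m⁻²·s³·A²) = s·A.
s·A is the base-SI form of the coulomb.

C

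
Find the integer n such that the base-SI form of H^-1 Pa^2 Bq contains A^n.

H = Wb/A (inductance = flux per current),
    = kg·m²·s⁻²·A⁻².
So H⁻¹ = kg⁻¹·m⁻²·s²·A².
Pa = N/m² (pressure = force per area),
    = kg·m⁻¹·s⁻².
So Pa² = kg²·m⁻²·s⁻⁴.
Bq = 1/s = s⁻¹ (activity is decays per second).
Combining: H⁻¹·Pa²·Bq = (kg⁻¹·m⁻²·s²·A²) · (kg²·m⁻²·s⁻⁴) · s⁻¹ = kg·m⁻⁴·s⁻³·A².
The exponent of A is 2.

2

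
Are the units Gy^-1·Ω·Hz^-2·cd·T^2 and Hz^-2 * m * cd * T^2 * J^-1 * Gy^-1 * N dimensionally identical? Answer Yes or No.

No

Left side:
  Gy = J/kg (absorbed dose = energy per mass),
      = m²·s⁻².
  So Gy⁻¹ = m⁻²·s².
  Ω = V/A (resistance = voltage per current),
      = kg·m²·s⁻³·A⁻².
  Hz = 1/s = s⁻¹ (frequency is cycles per second).
  So Hz⁻² = s².
  T = Wb/m² (flux density = flux per area),
      = kg·s⁻²·A⁻¹.
  So T² = kg²·s⁻⁴·A⁻².
  Combining: Gy⁻¹·Ω·Hz⁻²·cd·T² = (m⁻²·s²) · (kg·m²·s⁻³·A⁻²) · s² · cd · (kg²·s⁻⁴·A⁻²) = kg³·s⁻³·A⁻⁴·cd.
Right side:
  Hz = 1/s = s⁻¹ (frequency is cycles per second).
  So Hz⁻² = s².
  T = Wb/m² (flux density = flux per area),
      = kg·s⁻²·A⁻¹.
  So T² = kg²·s⁻⁴·A⁻².
  J = N·m (work = force × distance),
      = kg·m²·s⁻².
  So J⁻¹ = kg⁻¹·m⁻²·s².
  Gy = J/kg (absorbed dose = energy per mass),
      = m²·s⁻².
  So Gy⁻¹ = m⁻²·s².
  N = kg·m/s² = kg·m·s⁻² (force = mass × acceleration).
  Combining: Hz⁻²·m·cd·T²·J⁻¹·Gy⁻¹·N = s² · m · cd · (kg²·s⁻⁴·A⁻²) · (kg⁻¹·m⁻²·s²) · (m⁻²·s²) · (kg·m·s⁻²) = kg²·m⁻²·A⁻²·cd.
Left is kg³·s⁻³·A⁻⁴·cd; right is kg²·m⁻²·A⁻²·cd — different.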